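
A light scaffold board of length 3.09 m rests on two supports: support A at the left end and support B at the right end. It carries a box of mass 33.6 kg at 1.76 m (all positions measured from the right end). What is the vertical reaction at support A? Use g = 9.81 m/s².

Choose support B as the axis so its reaction then has zero moment arm.
Box: 33.6 × 9.81 = 329.6 N down at 1.76 m → arm 1.76 m, τ = 329.6 × 1.76 = 580.1 N·m counterclockwise.
Net load moment about support B = 580.1 N·m counterclockwise.
Reaction R at support A is upward at 3.09 m, arm 3.09 m → moment R × 3.09 clockwise.
Setting net torque to zero: R × 3.09 = 580.1 → R = 188 N.

R_A ≈ 188 N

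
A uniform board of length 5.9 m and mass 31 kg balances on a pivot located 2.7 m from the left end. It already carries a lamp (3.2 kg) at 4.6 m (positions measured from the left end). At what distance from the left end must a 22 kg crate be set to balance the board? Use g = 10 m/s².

x ≈ 2.07 m from the left end

Take moments about the pivot (at 2.7 m from the left end).
Beam weight: 31 × 10 = 310 N down at 2.95 m → arm 0.25 m, τ = 310 × 0.25 = 77.5 N·m clockwise.
Lamp: 3.2 × 10 = 32 N down at 4.6 m → arm 1.9 m, τ = 32 × 1.9 = 60.8 N·m clockwise.
Net moment of existing loads = 138.3 N·m clockwise.
The crate weighs 22 × 10 = 220 N and must supply an equal counterclockwise moment, so its lever arm about the pivot is 138.3 / 220 = 0.629 m.
That puts it at 2.7 − 0.629 = 2.07 m from the left end.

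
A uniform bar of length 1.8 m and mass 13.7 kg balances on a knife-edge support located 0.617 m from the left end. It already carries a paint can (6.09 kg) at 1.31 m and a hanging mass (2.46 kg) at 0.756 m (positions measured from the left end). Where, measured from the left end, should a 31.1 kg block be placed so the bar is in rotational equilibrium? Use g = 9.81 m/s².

x ≈ 0.346 m from the left end

Taking torques about the knife-edge support (at 0.617 m from the left end):
Beam weight: 13.7 × 9.81 = 134.4 N down at 0.9 m → arm 0.283 m, τ = 134.4 × 0.283 = 38.04 N·m clockwise.
Paint can: 6.09 × 9.81 = 59.74 N down at 1.31 m → arm 0.693 m, τ = 59.74 × 0.693 = 41.4 N·m clockwise.
Hanging mass: 2.46 × 9.81 = 24.13 N down at 0.756 m → arm 0.139 m, τ = 24.13 × 0.139 = 3.354 N·m clockwise.
Net moment of existing loads = 82.79 N·m clockwise.
The block weighs 31.1 × 9.81 = 305.1 N and must supply an equal counterclockwise moment, so its lever arm about the knife-edge support is 82.79 / 305.1 = 0.271 m.
That puts it at 0.617 − 0.271 = 0.346 m from the left end.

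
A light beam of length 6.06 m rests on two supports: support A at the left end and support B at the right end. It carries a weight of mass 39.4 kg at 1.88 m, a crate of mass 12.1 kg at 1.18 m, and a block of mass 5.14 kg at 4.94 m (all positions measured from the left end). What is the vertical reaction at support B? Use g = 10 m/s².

Taking torques about support A:
Weight: 39.4 × 10 = 394 N down at 1.88 m → arm 1.88 m, τ = 394 × 1.88 = 740.7 N·m clockwise.
Crate: 12.1 × 10 = 121 N down at 1.18 m → arm 1.18 m, τ = 121 × 1.18 = 142.8 N·m clockwise.
Block: 5.14 × 10 = 51.4 N down at 4.94 m → arm 4.94 m, τ = 51.4 × 4.94 = 253.9 N·m clockwise.
Net load moment about support A = 1137 N·m clockwise.
Reaction R at support B is upward at 6.06 m, arm 6.06 m → moment R × 6.06 counterclockwise.
Balancing moments: R × 6.06 = 1137, giving R = 188 N.

R_B ≈ 188 N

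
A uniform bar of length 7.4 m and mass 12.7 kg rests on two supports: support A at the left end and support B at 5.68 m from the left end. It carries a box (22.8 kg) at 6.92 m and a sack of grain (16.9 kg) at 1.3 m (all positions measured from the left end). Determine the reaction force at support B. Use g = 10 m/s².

R_B ≈ 399 N

Take moments about support A.
Beam weight: 12.7 × 10 = 127 N down at 3.7 m → arm 3.7 m, τ = 127 × 3.7 = 469.9 N·m clockwise.
Box: 22.8 × 10 = 228 N down at 6.92 m → arm 6.92 m, τ = 228 × 6.92 = 1578 N·m clockwise.
Sack of grain: 16.9 × 10 = 169 N down at 1.3 m → arm 1.3 m, τ = 169 × 1.3 = 219.7 N·m clockwise.
Net load moment about support A = 2268 N·m clockwise.
Reaction R at support B is upward at 5.68 m, arm 5.68 m → moment R × 5.68 counterclockwise.
Balancing moments: R × 5.68 = 2268, giving R = 399 N.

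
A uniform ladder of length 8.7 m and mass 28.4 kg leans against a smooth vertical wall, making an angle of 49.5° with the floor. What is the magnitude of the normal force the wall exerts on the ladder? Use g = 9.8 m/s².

Choose the foot of the ladder as the axis so the floor normal and friction both act there and drop out.
Ladder weight 28.4×9.8 = 278.3 N acts at 4.35 m along the ladder; its horizontal arm is 4.35·cos49.5° = 2.825 m → τ = 786.2 N·m clockwise.
Wall normal N acts horizontally at the top; its moment arm is the height L sinθ = 8.7·sin49.5° = 6.616 m, counterclockwise.
For rotational equilibrium, N × 6.616 = 786.2, so N = 119 N.

N_wall ≈ 119 N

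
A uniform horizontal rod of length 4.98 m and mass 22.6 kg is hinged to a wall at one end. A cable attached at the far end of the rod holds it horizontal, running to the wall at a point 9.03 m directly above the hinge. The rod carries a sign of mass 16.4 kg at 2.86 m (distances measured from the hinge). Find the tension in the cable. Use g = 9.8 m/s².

Choose the hinge as the axis so the unknown hinge reaction has zero arm there.
Beam weight: 22.6 × 9.8 = 221.5 N down at 2.49 m → arm 2.49 m, τ = 221.5 × 2.49 = 551.5 N·m clockwise.
Sign: 16.4 × 9.8 = 160.7 N down at 2.86 m → arm 2.86 m, τ = 160.7 × 2.86 = 459.6 N·m clockwise.
Total clockwise load moment = 1011 N·m.
The cable tension T acts at 4.98 m; only its component perpendicular to the rod, T sinθ, produces torque. sinθ = h/√(h²+d²) = 9.03/√(9.03²+4.98²) = 0.8757.
Στ = 0 ⇒ T × 4.98 × 0.8757 = 1011 ⇒ T = 1011 / 4.361 = 232 N.

T ≈ 232 N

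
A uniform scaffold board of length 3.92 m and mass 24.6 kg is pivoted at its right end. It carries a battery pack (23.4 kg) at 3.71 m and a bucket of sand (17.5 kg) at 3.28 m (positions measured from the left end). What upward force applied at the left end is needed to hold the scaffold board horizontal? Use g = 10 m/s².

Sum moments about the right end (the unknown pivot reaction has zero arm there).
Beam weight: 24.6 × 10 = 246 N down at 1.96 m → arm 1.96 m, τ = 246 × 1.96 = 482.2 N·m counterclockwise.
Battery pack: 23.4 × 10 = 234 N down at 3.71 m → arm 0.21 m, τ = 234 × 0.21 = 49.14 N·m counterclockwise.
Bucket of sand: 17.5 × 10 = 175 N down at 3.28 m → arm 0.64 m, τ = 175 × 0.64 = 112 N·m counterclockwise.
Net moment of the loads = 643.3 N·m counterclockwise.
The upward force F acts at the left end, arm 3.92 m, giving F × 3.92 clockwise.
Setting net torque to zero: F × 3.92 = 643.3 → F = 643.3 / 3.92 = 164 N.

F ≈ 164 N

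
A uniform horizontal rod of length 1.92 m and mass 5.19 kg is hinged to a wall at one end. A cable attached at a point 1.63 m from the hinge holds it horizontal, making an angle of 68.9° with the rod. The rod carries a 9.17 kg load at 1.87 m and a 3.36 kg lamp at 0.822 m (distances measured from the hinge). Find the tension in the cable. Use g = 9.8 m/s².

Taking torques about the hinge:
Beam weight: 5.19 × 9.8 = 50.86 N down at 0.96 m → arm 0.96 m, τ = 50.86 × 0.96 = 48.83 N·m clockwise.
Load: 9.17 × 9.8 = 89.87 N down at 1.87 m → arm 1.87 m, τ = 89.87 × 1.87 = 168.1 N·m clockwise.
Lamp: 3.36 × 9.8 = 32.93 N down at 0.822 m → arm 0.822 m, τ = 32.93 × 0.822 = 27.07 N·m clockwise.
Total clockwise load moment = 244 N·m.
The cable tension T acts at 1.63 m; only its component perpendicular to the rod, T sinθ, produces torque. sin 68.9° = 0.933.
Στ = 0 ⇒ T × 1.63 × 0.933 = 244 ⇒ T = 244 / 1.521 = 160 N.

T ≈ 160 N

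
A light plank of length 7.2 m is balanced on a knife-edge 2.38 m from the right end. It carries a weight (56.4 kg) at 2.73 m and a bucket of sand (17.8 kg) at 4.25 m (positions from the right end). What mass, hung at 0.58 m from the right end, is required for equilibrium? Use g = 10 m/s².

Sum moments about the knife-edge (at 2.38 m from the right end) (the support reaction has zero arm there).
Weight: 56.4 × 10 = 564 N down at 2.73 m → arm 0.35 m, τ = 564 × 0.35 = 197.4 N·m counterclockwise.
Bucket of sand: 17.8 × 10 = 178 N down at 4.25 m → arm 1.87 m, τ = 178 × 1.87 = 332.9 N·m counterclockwise.
Net moment of known loads = 530.3 N·m counterclockwise.
An unknown mass m at 0.58 m has arm 1.8 m; its moment is m·g·1.8 clockwise.
Setting net torque to zero: m × 10 × 1.8 = 530.3 → m = 530.3 / (10 × 1.8) = 29.5 kg.

m ≈ 29.5 kg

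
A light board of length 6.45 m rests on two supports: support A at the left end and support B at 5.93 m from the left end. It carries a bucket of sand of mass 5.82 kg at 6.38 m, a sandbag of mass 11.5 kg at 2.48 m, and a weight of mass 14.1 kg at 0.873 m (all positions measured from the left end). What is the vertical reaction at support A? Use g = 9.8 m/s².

R_A ≈ 179 N

Take moments about support B.
Bucket of sand: 5.82 × 9.8 = 57.04 N down at 6.38 m → arm 0.45 m, τ = 57.04 × 0.45 = 25.67 N·m clockwise.
Sandbag: 11.5 × 9.8 = 112.7 N down at 2.48 m → arm 3.45 m, τ = 112.7 × 3.45 = 388.8 N·m counterclockwise.
Weight: 14.1 × 9.8 = 138.2 N down at 0.873 m → arm 5.057 m, τ = 138.2 × 5.057 = 698.9 N·m counterclockwise.
Net load moment about support B = 1062 N·m counterclockwise.
Reaction R at support A is upward at 0 m, arm 5.93 m → moment R × 5.93 clockwise.
For rotational equilibrium, R × 5.93 = 1062, so R = 179 N.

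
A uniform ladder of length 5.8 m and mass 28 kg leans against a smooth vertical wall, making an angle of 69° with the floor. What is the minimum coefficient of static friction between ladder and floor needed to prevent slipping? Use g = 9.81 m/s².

μ_min ≈ 0.192

Taking torques about the foot of the ladder:
Ladder weight 28×9.81 = 274.7 N acts at 2.9 m along the ladder; its horizontal arm is 2.9·cos69° = 1.039 m → τ = 285.4 N·m clockwise.
Wall normal N acts horizontally at the top; its moment arm is the height L sinθ = 5.8·sin69° = 5.415 m, counterclockwise.
Balancing moments: N × 5.415 = 285.4, giving N = 52.71 N.
ΣFx = 0 ⇒ f = N_wall = 52.71 N. ΣFy = 0 ⇒ N_floor = 274.7 N.
μ_min = f / N_floor = 52.71 / 274.7 = 0.192.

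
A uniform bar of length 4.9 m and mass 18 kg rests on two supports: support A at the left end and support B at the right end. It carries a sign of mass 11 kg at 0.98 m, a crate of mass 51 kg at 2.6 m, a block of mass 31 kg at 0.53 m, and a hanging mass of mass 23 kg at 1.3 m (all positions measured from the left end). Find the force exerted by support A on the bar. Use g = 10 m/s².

R_A ≈ 863 N

About support B:
Beam weight: 18 × 10 = 180 N down at 2.45 m → arm 2.45 m, τ = 180 × 2.45 = 441 N·m counterclockwise.
Sign: 11 × 10 = 110 N down at 0.98 m → arm 3.92 m, τ = 110 × 3.92 = 431.2 N·m counterclockwise.
Crate: 51 × 10 = 510 N down at 2.6 m → arm 2.3 m, τ = 510 × 2.3 = 1173 N·m counterclockwise.
Block: 31 × 10 = 310 N down at 0.53 m → arm 4.37 m, τ = 310 × 4.37 = 1355 N·m counterclockwise.
Hanging mass: 23 × 10 = 230 N down at 1.3 m → arm 3.6 m, τ = 230 × 3.6 = 828 N·m counterclockwise.
Net load moment about support B = 4228 N·m counterclockwise.
Reaction R at support A is upward at 0 m, arm 4.9 m → moment R × 4.9 clockwise.
Στ = 0 ⇒ R × 4.9 = 4228 ⇒ R = 863 N.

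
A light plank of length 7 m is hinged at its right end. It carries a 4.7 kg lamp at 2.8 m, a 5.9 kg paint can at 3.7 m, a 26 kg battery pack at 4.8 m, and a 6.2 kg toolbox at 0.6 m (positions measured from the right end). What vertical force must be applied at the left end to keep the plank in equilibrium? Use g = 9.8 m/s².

About the right end:
Lamp: 4.7 × 9.8 = 46.06 N down at 2.8 m → arm 2.8 m, τ = 46.06 × 2.8 = 129 N·m counterclockwise.
Paint can: 5.9 × 9.8 = 57.82 N down at 3.7 m → arm 3.7 m, τ = 57.82 × 3.7 = 213.9 N·m counterclockwise.
Battery pack: 26 × 9.8 = 254.8 N down at 4.8 m → arm 4.8 m, τ = 254.8 × 4.8 = 1223 N·m counterclockwise.
Toolbox: 6.2 × 9.8 = 60.76 N down at 0.6 m → arm 0.6 m, τ = 60.76 × 0.6 = 36.46 N·m counterclockwise.
Net moment of the loads = 1602 N·m counterclockwise.
The upward force F acts at the left end, arm 7 m, giving F × 7 clockwise.
Balancing moments: F × 7 = 1602, giving F = 1602 / 7 = 229 N.

F ≈ 229 N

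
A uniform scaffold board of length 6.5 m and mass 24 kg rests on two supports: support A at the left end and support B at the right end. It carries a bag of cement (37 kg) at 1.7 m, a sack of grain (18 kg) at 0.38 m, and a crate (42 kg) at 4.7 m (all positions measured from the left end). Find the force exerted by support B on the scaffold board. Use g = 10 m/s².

Choose support A as the axis so its reaction then has zero moment arm.
Beam weight: 24 × 10 = 240 N down at 3.25 m → arm 3.25 m, τ = 240 × 3.25 = 780 N·m clockwise.
Bag of cement: 37 × 10 = 370 N down at 1.7 m → arm 1.7 m, τ = 370 × 1.7 = 629 N·m clockwise.
Sack of grain: 18 × 10 = 180 N down at 0.38 m → arm 0.38 m, τ = 180 × 0.38 = 68.4 N·m clockwise.
Crate: 42 × 10 = 420 N down at 4.7 m → arm 4.7 m, τ = 420 × 4.7 = 1974 N·m clockwise.
Net load moment about support A = 3451 N·m clockwise.
Reaction R at support B is upward at 6.5 m, arm 6.5 m → moment R × 6.5 counterclockwise.
Balancing moments: R × 6.5 = 3451, giving R = 531 N.

R_B ≈ 531 N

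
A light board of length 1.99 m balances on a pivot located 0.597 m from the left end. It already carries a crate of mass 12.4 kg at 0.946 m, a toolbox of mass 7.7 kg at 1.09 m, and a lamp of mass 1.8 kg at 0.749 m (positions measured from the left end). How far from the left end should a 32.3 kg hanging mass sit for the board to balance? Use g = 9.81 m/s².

About the pivot (at 0.597 m from the left end):
Crate: 12.4 × 9.81 = 121.6 N down at 0.946 m → arm 0.349 m, τ = 121.6 × 0.349 = 42.44 N·m clockwise.
Toolbox: 7.7 × 9.81 = 75.54 N down at 1.09 m → arm 0.493 m, τ = 75.54 × 0.493 = 37.24 N·m clockwise.
Lamp: 1.8 × 9.81 = 17.66 N down at 0.749 m → arm 0.152 m, τ = 17.66 × 0.152 = 2.684 N·m clockwise.
Net moment of existing loads = 82.36 N·m clockwise.
The hanging mass weighs 32.3 × 9.81 = 316.9 N and must supply an equal counterclockwise moment, so its lever arm about the pivot is 82.36 / 316.9 = 0.26 m.
That puts it at 0.597 − 0.26 = 0.337 m from the left end.

x ≈ 0.337 m from the left end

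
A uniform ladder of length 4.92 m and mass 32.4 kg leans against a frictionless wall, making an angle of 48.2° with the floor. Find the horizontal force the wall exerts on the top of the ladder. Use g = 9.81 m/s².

N_wall ≈ 142 N

Sum moments about the foot of the ladder (the floor normal and friction both act there and drop out).
Ladder weight 32.4×9.81 = 317.8 N acts at 2.46 m along the ladder; its horizontal arm is 2.46·cos48.2° = 1.64 m → τ = 521.2 N·m clockwise.
Wall normal N acts horizontally at the top; its moment arm is the height L sinθ = 4.92·sin48.2° = 3.668 m, counterclockwise.
Setting net torque to zero: N × 3.668 = 521.2 → N = 142 N.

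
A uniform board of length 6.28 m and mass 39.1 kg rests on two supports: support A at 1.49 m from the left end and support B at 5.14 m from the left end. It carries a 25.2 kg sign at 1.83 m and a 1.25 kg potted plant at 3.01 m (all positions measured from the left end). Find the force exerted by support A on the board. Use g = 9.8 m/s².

R_A ≈ 441 N

Choose support B as the axis so its reaction then has zero moment arm.
Beam weight: 39.1 × 9.8 = 383.2 N down at 3.14 m → arm 2 m, τ = 383.2 × 2 = 766.4 N·m counterclockwise.
Sign: 25.2 × 9.8 = 247 N down at 1.83 m → arm 3.31 m, τ = 247 × 3.31 = 817.6 N·m counterclockwise.
Potted plant: 1.25 × 9.8 = 12.25 N down at 3.01 m → arm 2.13 m, τ = 12.25 × 2.13 = 26.09 N·m counterclockwise.
Net load moment about support B = 1610 N·m counterclockwise.
Reaction R at support A is upward at 1.49 m, arm 3.65 m → moment R × 3.65 clockwise.
Στ = 0 ⇒ R × 3.65 = 1610 ⇒ R = 441 N.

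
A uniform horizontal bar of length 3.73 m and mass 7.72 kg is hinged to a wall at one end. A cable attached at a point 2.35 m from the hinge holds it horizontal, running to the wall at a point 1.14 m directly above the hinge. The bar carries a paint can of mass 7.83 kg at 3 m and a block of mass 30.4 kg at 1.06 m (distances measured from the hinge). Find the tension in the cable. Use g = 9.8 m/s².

Take moments about the hinge.
Beam weight: 7.72 × 9.8 = 75.66 N down at 1.865 m → arm 1.865 m, τ = 75.66 × 1.865 = 141.1 N·m clockwise.
Paint can: 7.83 × 9.8 = 76.73 N down at 3 m → arm 3 m, τ = 76.73 × 3 = 230.2 N·m clockwise.
Block: 30.4 × 9.8 = 297.9 N down at 1.06 m → arm 1.06 m, τ = 297.9 × 1.06 = 315.8 N·m clockwise.
Total clockwise load moment = 687.1 N·m.
The cable tension T acts at 2.35 m; only its component perpendicular to the bar, T sinθ, produces torque. sinθ = h/√(h²+d²) = 1.14/√(1.14²+2.35²) = 0.4365.
Setting net torque to zero: T × 2.35 × 0.4365 = 687.1 → T = 687.1 / 1.026 = 670 N.

T ≈ 670 N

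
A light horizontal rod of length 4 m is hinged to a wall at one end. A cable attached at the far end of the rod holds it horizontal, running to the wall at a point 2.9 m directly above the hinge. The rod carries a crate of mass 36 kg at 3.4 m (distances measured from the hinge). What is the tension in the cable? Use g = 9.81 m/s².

Taking torques about the hinge:
Crate: 36 × 9.81 = 353.2 N down at 3.4 m → arm 3.4 m, τ = 353.2 × 3.4 = 1201 N·m clockwise.
Total clockwise load moment = 1201 N·m.
The cable tension T acts at 4 m; only its component perpendicular to the rod, T sinθ, produces torque. sinθ = h/√(h²+d²) = 2.9/√(2.9²+4²) = 0.587.
For rotational equilibrium, T × 4 × 0.587 = 1201, so T = 1201 / 2.348 = 511 N.

T ≈ 511 N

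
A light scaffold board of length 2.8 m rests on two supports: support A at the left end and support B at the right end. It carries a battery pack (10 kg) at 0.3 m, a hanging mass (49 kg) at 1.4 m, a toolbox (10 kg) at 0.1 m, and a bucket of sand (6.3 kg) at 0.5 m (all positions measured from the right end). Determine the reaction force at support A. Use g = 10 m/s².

R_A ≈ 271 N

Sum moments about support B (its reaction then has zero moment arm).
Battery pack: 10 × 10 = 100 N down at 0.3 m → arm 0.3 m, τ = 100 × 0.3 = 30 N·m counterclockwise.
Hanging mass: 49 × 10 = 490 N down at 1.4 m → arm 1.4 m, τ = 490 × 1.4 = 686 N·m counterclockwise.
Toolbox: 10 × 10 = 100 N down at 0.1 m → arm 0.1 m, τ = 100 × 0.1 = 10 N·m counterclockwise.
Bucket of sand: 6.3 × 10 = 63 N down at 0.5 m → arm 0.5 m, τ = 63 × 0.5 = 31.5 N·m counterclockwise.
Net load moment about support B = 757.5 N·m counterclockwise.
Reaction R at support A is upward at 2.8 m, arm 2.8 m → moment R × 2.8 clockwise.
For rotational equilibrium, R × 2.8 = 757.5, so R = 271 N.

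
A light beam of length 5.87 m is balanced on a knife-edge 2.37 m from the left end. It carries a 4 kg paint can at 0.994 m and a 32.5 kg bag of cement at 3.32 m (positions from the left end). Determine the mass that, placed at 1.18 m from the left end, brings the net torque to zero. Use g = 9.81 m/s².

m ≈ 21.3 kg

Sum moments about the knife-edge (at 2.37 m from the left end) (the support reaction has zero arm there).
Paint can: 4 × 9.81 = 39.24 N down at 0.994 m → arm 1.376 m, τ = 39.24 × 1.376 = 53.99 N·m counterclockwise.
Bag of cement: 32.5 × 9.81 = 318.8 N down at 3.32 m → arm 0.95 m, τ = 318.8 × 0.95 = 302.9 N·m clockwise.
Net moment of known loads = 248.9 N·m clockwise.
An unknown mass m at 1.18 m has arm 1.19 m; its moment is m·g·1.19 counterclockwise.
For rotational equilibrium, m × 9.81 × 1.19 = 248.9, so m = 248.9 / (9.81 × 1.19) = 21.3 kg.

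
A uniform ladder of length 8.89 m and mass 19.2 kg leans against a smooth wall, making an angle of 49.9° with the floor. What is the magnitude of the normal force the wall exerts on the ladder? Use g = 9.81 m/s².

Choose the foot of the ladder as the axis so the floor normal and friction both act there and drop out.
Ladder weight 19.2×9.81 = 188.4 N acts at 4.445 m along the ladder; its horizontal arm is 4.445·cos49.9° = 2.863 m → τ = 539.4 N·m clockwise.
Wall normal N acts horizontally at the top; its moment arm is the height L sinθ = 8.89·sin49.9° = 6.8 m, counterclockwise.
Στ = 0 ⇒ N × 6.8 = 539.4 ⇒ N = 79.3 N.

N_wall ≈ 79.3 N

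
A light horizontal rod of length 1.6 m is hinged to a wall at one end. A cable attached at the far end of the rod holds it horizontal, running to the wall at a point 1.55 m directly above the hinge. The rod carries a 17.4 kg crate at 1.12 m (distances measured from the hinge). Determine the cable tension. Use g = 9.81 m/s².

T ≈ 172 N

About the hinge:
Crate: 17.4 × 9.81 = 170.7 N down at 1.12 m → arm 1.12 m, τ = 170.7 × 1.12 = 191.2 N·m clockwise.
Total clockwise load moment = 191.2 N·m.
The cable tension T acts at 1.6 m; only its component perpendicular to the rod, T sinθ, produces torque. sinθ = h/√(h²+d²) = 1.55/√(1.55²+1.6²) = 0.6958.
For rotational equilibrium, T × 1.6 × 0.6958 = 191.2, so T = 191.2 / 1.113 = 172 N.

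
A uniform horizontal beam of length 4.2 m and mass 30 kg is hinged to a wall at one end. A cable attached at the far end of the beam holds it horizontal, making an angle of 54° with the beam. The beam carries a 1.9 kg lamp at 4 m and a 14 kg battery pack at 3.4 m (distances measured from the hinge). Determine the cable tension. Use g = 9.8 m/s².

T ≈ 341 N

Take moments about the hinge.
Beam weight: 30 × 9.8 = 294 N down at 2.1 m → arm 2.1 m, τ = 294 × 2.1 = 617.4 N·m clockwise.
Lamp: 1.9 × 9.8 = 18.62 N down at 4 m → arm 4 m, τ = 18.62 × 4 = 74.48 N·m clockwise.
Battery pack: 14 × 9.8 = 137.2 N down at 3.4 m → arm 3.4 m, τ = 137.2 × 3.4 = 466.5 N·m clockwise.
Total clockwise load moment = 1158 N·m.
The cable tension T acts at 4.2 m; only its component perpendicular to the beam, T sinθ, produces torque. sin 54° = 0.809.
Στ = 0 ⇒ T × 4.2 × 0.809 = 1158 ⇒ T = 1158 / 3.398 = 341 N.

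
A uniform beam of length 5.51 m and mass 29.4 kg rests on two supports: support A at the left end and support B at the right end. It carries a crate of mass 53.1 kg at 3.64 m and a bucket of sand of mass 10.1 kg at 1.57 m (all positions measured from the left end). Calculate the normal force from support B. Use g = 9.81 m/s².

Taking torques about support A:
Beam weight: 29.4 × 9.81 = 288.4 N down at 2.755 m → arm 2.755 m, τ = 288.4 × 2.755 = 794.5 N·m clockwise.
Crate: 53.1 × 9.81 = 520.9 N down at 3.64 m → arm 3.64 m, τ = 520.9 × 3.64 = 1896 N·m clockwise.
Bucket of sand: 10.1 × 9.81 = 99.08 N down at 1.57 m → arm 1.57 m, τ = 99.08 × 1.57 = 155.6 N·m clockwise.
Net load moment about support A = 2846 N·m clockwise.
Reaction R at support B is upward at 5.51 m, arm 5.51 m → moment R × 5.51 counterclockwise.
Balancing moments: R × 5.51 = 2846, giving R = 517 N.

R_B ≈ 517 N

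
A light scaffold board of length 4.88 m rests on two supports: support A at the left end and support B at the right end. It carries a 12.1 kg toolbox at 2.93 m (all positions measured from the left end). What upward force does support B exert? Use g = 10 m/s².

R_B ≈ 72.6 N

Take moments about support A.
Toolbox: 12.1 × 10 = 121 N down at 2.93 m → arm 2.93 m, τ = 121 × 2.93 = 354.5 N·m clockwise.
Net load moment about support A = 354.5 N·m clockwise.
Reaction R at support B is upward at 4.88 m, arm 4.88 m → moment R × 4.88 counterclockwise.
Setting net torque to zero: R × 4.88 = 354.5 → R = 72.6 N.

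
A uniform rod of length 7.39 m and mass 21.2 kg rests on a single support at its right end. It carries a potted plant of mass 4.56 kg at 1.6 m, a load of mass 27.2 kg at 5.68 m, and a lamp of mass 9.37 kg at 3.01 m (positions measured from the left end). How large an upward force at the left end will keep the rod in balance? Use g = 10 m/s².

About the right end:
Beam weight: 21.2 × 10 = 212 N down at 3.695 m → arm 3.695 m, τ = 212 × 3.695 = 783.3 N·m counterclockwise.
Potted plant: 4.56 × 10 = 45.6 N down at 1.6 m → arm 5.79 m, τ = 45.6 × 5.79 = 264 N·m counterclockwise.
Load: 27.2 × 10 = 272 N down at 5.68 m → arm 1.71 m, τ = 272 × 1.71 = 465.1 N·m counterclockwise.
Lamp: 9.37 × 10 = 93.7 N down at 3.01 m → arm 4.38 m, τ = 93.7 × 4.38 = 410.4 N·m counterclockwise.
Net moment of the loads = 1923 N·m counterclockwise.
The upward force F acts at the left end, arm 7.39 m, giving F × 7.39 clockwise.
For rotational equilibrium, F × 7.39 = 1923, so F = 1923 / 7.39 = 260 N.

F ≈ 260 N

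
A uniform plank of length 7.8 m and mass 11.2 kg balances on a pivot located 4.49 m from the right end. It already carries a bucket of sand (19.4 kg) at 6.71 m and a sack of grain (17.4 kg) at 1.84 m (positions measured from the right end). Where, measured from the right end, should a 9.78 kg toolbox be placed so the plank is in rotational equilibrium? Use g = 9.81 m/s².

Taking torques about the pivot (at 4.49 m from the right end):
Beam weight: 11.2 × 9.81 = 109.9 N down at 3.9 m → arm 0.59 m, τ = 109.9 × 0.59 = 64.84 N·m clockwise.
Bucket of sand: 19.4 × 9.81 = 190.3 N down at 6.71 m → arm 2.22 m, τ = 190.3 × 2.22 = 422.5 N·m counterclockwise.
Sack of grain: 17.4 × 9.81 = 170.7 N down at 1.84 m → arm 2.65 m, τ = 170.7 × 2.65 = 452.4 N·m clockwise.
Net moment of existing loads = 94.74 N·m clockwise.
The toolbox weighs 9.78 × 9.81 = 95.94 N and must supply an equal counterclockwise moment, so its lever arm about the pivot is 94.74 / 95.94 = 0.987 m.
That puts it at 4.49 + 0.987 = 5.48 m from the right end.

x ≈ 5.48 m from the right end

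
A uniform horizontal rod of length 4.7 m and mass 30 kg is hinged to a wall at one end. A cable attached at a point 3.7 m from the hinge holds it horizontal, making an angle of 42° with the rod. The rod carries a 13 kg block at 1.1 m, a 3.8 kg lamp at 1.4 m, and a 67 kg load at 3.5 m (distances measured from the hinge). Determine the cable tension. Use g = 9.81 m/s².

Sum moments about the hinge (the unknown hinge reaction has zero arm there).
Beam weight: 30 × 9.81 = 294.3 N down at 2.35 m → arm 2.35 m, τ = 294.3 × 2.35 = 691.6 N·m clockwise.
Block: 13 × 9.81 = 127.5 N down at 1.1 m → arm 1.1 m, τ = 127.5 × 1.1 = 140.2 N·m clockwise.
Lamp: 3.8 × 9.81 = 37.28 N down at 1.4 m → arm 1.4 m, τ = 37.28 × 1.4 = 52.19 N·m clockwise.
Load: 67 × 9.81 = 657.3 N down at 3.5 m → arm 3.5 m, τ = 657.3 × 3.5 = 2301 N·m clockwise.
Total clockwise load moment = 3185 N·m.
The cable tension T acts at 3.7 m; only its component perpendicular to the rod, T sinθ, produces torque. sin 42° = 0.6691.
For rotational equilibrium, T × 3.7 × 0.6691 = 3185, so T = 3185 / 2.476 = 1290 N.

T ≈ 1290 N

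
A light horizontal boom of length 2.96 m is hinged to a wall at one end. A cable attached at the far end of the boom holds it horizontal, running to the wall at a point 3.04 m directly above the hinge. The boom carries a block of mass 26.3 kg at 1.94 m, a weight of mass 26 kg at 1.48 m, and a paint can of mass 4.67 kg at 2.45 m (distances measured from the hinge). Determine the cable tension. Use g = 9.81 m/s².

Taking torques about the hinge:
Block: 26.3 × 9.81 = 258 N down at 1.94 m → arm 1.94 m, τ = 258 × 1.94 = 500.5 N·m clockwise.
Weight: 26 × 9.81 = 255.1 N down at 1.48 m → arm 1.48 m, τ = 255.1 × 1.48 = 377.5 N·m clockwise.
Paint can: 4.67 × 9.81 = 45.81 N down at 2.45 m → arm 2.45 m, τ = 45.81 × 2.45 = 112.2 N·m clockwise.
Total clockwise load moment = 990.2 N·m.
The cable tension T acts at 2.96 m; only its component perpendicular to the boom, T sinθ, produces torque. sinθ = h/√(h²+d²) = 3.04/√(3.04²+2.96²) = 0.7165.
For rotational equilibrium, T × 2.96 × 0.7165 = 990.2, so T = 990.2 / 2.121 = 467 N.

T ≈ 467 N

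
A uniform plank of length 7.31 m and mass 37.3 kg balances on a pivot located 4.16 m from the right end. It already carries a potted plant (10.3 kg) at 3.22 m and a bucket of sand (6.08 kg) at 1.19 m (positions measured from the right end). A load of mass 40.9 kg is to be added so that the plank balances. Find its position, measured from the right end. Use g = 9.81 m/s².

Take moments about the pivot (at 4.16 m from the right end).
Beam weight: 37.3 × 9.81 = 365.9 N down at 3.655 m → arm 0.505 m, τ = 365.9 × 0.505 = 184.8 N·m clockwise.
Potted plant: 10.3 × 9.81 = 101 N down at 3.22 m → arm 0.94 m, τ = 101 × 0.94 = 94.94 N·m clockwise.
Bucket of sand: 6.08 × 9.81 = 59.64 N down at 1.19 m → arm 2.97 m, τ = 59.64 × 2.97 = 177.1 N·m clockwise.
Net moment of existing loads = 456.8 N·m clockwise.
The load weighs 40.9 × 9.81 = 401.2 N and must supply an equal counterclockwise moment, so its lever arm about the pivot is 456.8 / 401.2 = 1.14 m.
That puts it at 4.16 + 1.14 = 5.3 m from the right end.

x ≈ 5.3 m from the right end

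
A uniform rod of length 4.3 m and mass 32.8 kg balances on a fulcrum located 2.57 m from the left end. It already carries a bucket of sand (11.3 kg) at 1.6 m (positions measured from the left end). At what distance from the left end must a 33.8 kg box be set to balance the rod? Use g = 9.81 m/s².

x ≈ 3.3 m from the left end

About the fulcrum (at 2.57 m from the left end):
Beam weight: 32.8 × 9.81 = 321.8 N down at 2.15 m → arm 0.42 m, τ = 321.8 × 0.42 = 135.2 N·m counterclockwise.
Bucket of sand: 11.3 × 9.81 = 110.9 N down at 1.6 m → arm 0.97 m, τ = 110.9 × 0.97 = 107.6 N·m counterclockwise.
Net moment of existing loads = 242.8 N·m counterclockwise.
The box weighs 33.8 × 9.81 = 331.6 N and must supply an equal clockwise moment, so its lever arm about the fulcrum is 242.8 / 331.6 = 0.732 m.
That puts it at 2.57 + 0.732 = 3.3 m from the left end.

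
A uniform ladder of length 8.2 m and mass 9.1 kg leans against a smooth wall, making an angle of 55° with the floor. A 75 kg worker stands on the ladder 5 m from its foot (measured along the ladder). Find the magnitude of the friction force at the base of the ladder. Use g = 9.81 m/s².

f ≈ 345 N

Sum moments about the foot of the ladder (the floor normal and friction both act there and drop out).
Ladder weight 9.1×9.81 = 89.27 N acts at 4.1 m along the ladder; its horizontal arm is 4.1·cos55° = 2.352 m → τ = 210 N·m clockwise.
Worker: 75×9.81 = 735.8 N at 5 m → arm 2.868 m → τ = 2110 N·m clockwise.
Wall normal N acts horizontally at the top; its moment arm is the height L sinθ = 8.2·sin55° = 6.717 m, counterclockwise.
Balancing moments: N × 6.717 = 2320, giving N = 345 N.
ΣFx = 0: friction at the foot balances the wall's push, so f = N_wall = 345 N.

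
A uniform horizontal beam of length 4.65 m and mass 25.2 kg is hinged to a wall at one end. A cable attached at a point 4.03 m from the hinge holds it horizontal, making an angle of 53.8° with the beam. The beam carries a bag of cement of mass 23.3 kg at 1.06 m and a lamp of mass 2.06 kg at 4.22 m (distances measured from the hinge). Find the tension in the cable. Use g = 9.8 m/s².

T ≈ 277 N

About the hinge:
Beam weight: 25.2 × 9.8 = 247 N down at 2.325 m → arm 2.325 m, τ = 247 × 2.325 = 574.3 N·m clockwise.
Bag of cement: 23.3 × 9.8 = 228.3 N down at 1.06 m → arm 1.06 m, τ = 228.3 × 1.06 = 242 N·m clockwise.
Lamp: 2.06 × 9.8 = 20.19 N down at 4.22 m → arm 4.22 m, τ = 20.19 × 4.22 = 85.2 N·m clockwise.
Total clockwise load moment = 901.5 N·m.
The cable tension T acts at 4.03 m; only its component perpendicular to the beam, T sinθ, produces torque. sin 53.8° = 0.807.
Στ = 0 ⇒ T × 4.03 × 0.807 = 901.5 ⇒ T = 901.5 / 3.252 = 277 N.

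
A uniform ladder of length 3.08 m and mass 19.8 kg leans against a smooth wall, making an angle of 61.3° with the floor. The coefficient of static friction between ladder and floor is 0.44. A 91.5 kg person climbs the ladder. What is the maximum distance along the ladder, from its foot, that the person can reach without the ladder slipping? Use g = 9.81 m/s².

Sum moments about the foot of the ladder (the floor normal and friction both act there and drop out).
Ladder weight 19.8×9.81 = 194.2 N acts at 1.54 m along the ladder; its horizontal arm is 1.54·cos61.3° = 0.7395 m → τ = 143.6 N·m clockwise.
Person weight 91.5×9.81 = 897.6 N at distance d → arm d·cos61.3° → τ = 897.6·d·0.4802 clockwise.
Wall normal N at the top has arm L sinθ = 2.702 m counterclockwise, so Στ = 0 gives N·2.702 = 143.6 + 431·d.
ΣFy = 0 ⇒ N_floor = 1092 N, so the maximum friction is μ_s·N_floor = 0.44×1092 = 480.5 N. ΣFx = 0 ⇒ N_wall = f, so at the slipping point N = 480.5 N.
Substituting: 480.5×2.702 = 143.6 + 431·d ⇒ d = (1298 − 143.6) / 431 = 2.68 m.

d ≈ 2.68 m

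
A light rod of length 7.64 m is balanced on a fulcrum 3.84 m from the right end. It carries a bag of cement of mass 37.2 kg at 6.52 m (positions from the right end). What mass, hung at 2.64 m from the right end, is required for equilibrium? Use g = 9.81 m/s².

Sum moments about the fulcrum (at 3.84 m from the right end) (the support reaction has zero arm there).
Bag of cement: 37.2 × 9.81 = 364.9 N down at 6.52 m → arm 2.68 m, τ = 364.9 × 2.68 = 977.9 N·m counterclockwise.
Net moment of known loads = 977.9 N·m counterclockwise.
An unknown mass m at 2.64 m has arm 1.2 m; its moment is m·g·1.2 clockwise.
For rotational equilibrium, m × 9.81 × 1.2 = 977.9, so m = 977.9 / (9.81 × 1.2) = 83.1 kg.

m ≈ 83.1 kg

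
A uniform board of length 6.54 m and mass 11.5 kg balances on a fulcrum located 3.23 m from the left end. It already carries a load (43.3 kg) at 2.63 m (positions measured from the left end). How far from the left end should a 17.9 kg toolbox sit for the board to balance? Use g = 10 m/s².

About the fulcrum (at 3.23 m from the left end):
Beam weight: 11.5 × 10 = 115 N down at 3.27 m → arm 0.04 m, τ = 115 × 0.04 = 4.6 N·m clockwise.
Load: 43.3 × 10 = 433 N down at 2.63 m → arm 0.6 m, τ = 433 × 0.6 = 259.8 N·m counterclockwise.
Net moment of existing loads = 255.2 N·m counterclockwise.
The toolbox weighs 17.9 × 10 = 179 N and must supply an equal clockwise moment, so its lever arm about the fulcrum is 255.2 / 179 = 1.43 m.
That puts it at 3.23 + 1.43 = 4.66 m from the left end.

x ≈ 4.66 m from the left end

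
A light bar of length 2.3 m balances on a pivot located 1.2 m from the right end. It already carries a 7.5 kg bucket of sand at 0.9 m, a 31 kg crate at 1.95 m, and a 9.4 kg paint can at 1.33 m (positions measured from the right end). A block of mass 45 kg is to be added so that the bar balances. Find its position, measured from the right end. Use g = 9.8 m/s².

x ≈ 0.706 m from the right end

Choose the pivot (at 1.2 m from the right end) as the axis so the support reaction has zero arm there.
Bucket of sand: 7.5 × 9.8 = 73.5 N down at 0.9 m → arm 0.3 m, τ = 73.5 × 0.3 = 22.05 N·m clockwise.
Crate: 31 × 9.8 = 303.8 N down at 1.95 m → arm 0.75 m, τ = 303.8 × 0.75 = 227.9 N·m counterclockwise.
Paint can: 9.4 × 9.8 = 92.12 N down at 1.33 m → arm 0.13 m, τ = 92.12 × 0.13 = 11.98 N·m counterclockwise.
Net moment of existing loads = 217.8 N·m counterclockwise.
The block weighs 45 × 9.8 = 441 N and must supply an equal clockwise moment, so its lever arm about the pivot is 217.8 / 441 = 0.494 m.
That puts it at 1.2 − 0.494 = 0.706 m from the right end.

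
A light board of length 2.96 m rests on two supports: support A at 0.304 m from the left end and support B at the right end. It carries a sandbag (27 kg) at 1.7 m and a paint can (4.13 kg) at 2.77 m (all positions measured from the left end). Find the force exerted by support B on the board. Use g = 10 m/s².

Taking torques about support A:
Sandbag: 27 × 10 = 270 N down at 1.7 m → arm 1.396 m, τ = 270 × 1.396 = 376.9 N·m clockwise.
Paint can: 4.13 × 10 = 41.3 N down at 2.77 m → arm 2.466 m, τ = 41.3 × 2.466 = 101.8 N·m clockwise.
Net load moment about support A = 478.7 N·m clockwise.
Reaction R at support B is upward at 2.96 m, arm 2.656 m → moment R × 2.656 counterclockwise.
Στ = 0 ⇒ R × 2.656 = 478.7 ⇒ R = 180 N.

R_B ≈ 180 N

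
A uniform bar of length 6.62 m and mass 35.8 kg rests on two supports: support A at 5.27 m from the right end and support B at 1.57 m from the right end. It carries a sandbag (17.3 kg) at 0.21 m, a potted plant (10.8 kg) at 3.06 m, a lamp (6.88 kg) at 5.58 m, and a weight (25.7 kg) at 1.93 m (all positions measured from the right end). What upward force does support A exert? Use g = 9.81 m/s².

R_A ≈ 243 N

About support B:
Beam weight: 35.8 × 9.81 = 351.2 N down at 3.31 m → arm 1.74 m, τ = 351.2 × 1.74 = 611.1 N·m counterclockwise.
Sandbag: 17.3 × 9.81 = 169.7 N down at 0.21 m → arm 1.36 m, τ = 169.7 × 1.36 = 230.8 N·m clockwise.
Potted plant: 10.8 × 9.81 = 105.9 N down at 3.06 m → arm 1.49 m, τ = 105.9 × 1.49 = 157.8 N·m counterclockwise.
Lamp: 6.88 × 9.81 = 67.49 N down at 5.58 m → arm 4.01 m, τ = 67.49 × 4.01 = 270.6 N·m counterclockwise.
Weight: 25.7 × 9.81 = 252.1 N down at 1.93 m → arm 0.36 m, τ = 252.1 × 0.36 = 90.76 N·m counterclockwise.
Net load moment about support B = 899.5 N·m counterclockwise.
Reaction R at support A is upward at 5.27 m, arm 3.7 m → moment R × 3.7 clockwise.
Setting net torque to zero: R × 3.7 = 899.5 → R = 243 N.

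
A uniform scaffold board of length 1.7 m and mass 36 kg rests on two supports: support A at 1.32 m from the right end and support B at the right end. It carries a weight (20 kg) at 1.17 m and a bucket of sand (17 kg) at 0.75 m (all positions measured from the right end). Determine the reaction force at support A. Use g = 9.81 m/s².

Take moments about support B.
Beam weight: 36 × 9.81 = 353.2 N down at 0.85 m → arm 0.85 m, τ = 353.2 × 0.85 = 300.2 N·m counterclockwise.
Weight: 20 × 9.81 = 196.2 N down at 1.17 m → arm 1.17 m, τ = 196.2 × 1.17 = 229.6 N·m counterclockwise.
Bucket of sand: 17 × 9.81 = 166.8 N down at 0.75 m → arm 0.75 m, τ = 166.8 × 0.75 = 125.1 N·m counterclockwise.
Net load moment about support B = 654.9 N·m counterclockwise.
Reaction R at support A is upward at 1.32 m, arm 1.32 m → moment R × 1.32 clockwise.
Setting net torque to zero: R × 1.32 = 654.9 → R = 496 N.

R_A ≈ 496 N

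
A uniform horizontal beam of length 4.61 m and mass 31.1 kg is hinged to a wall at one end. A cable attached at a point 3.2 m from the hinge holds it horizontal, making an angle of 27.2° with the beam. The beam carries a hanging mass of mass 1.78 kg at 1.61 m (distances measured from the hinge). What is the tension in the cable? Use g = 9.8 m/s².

T ≈ 499 N

About the hinge:
Beam weight: 31.1 × 9.8 = 304.8 N down at 2.305 m → arm 2.305 m, τ = 304.8 × 2.305 = 702.6 N·m clockwise.
Hanging mass: 1.78 × 9.8 = 17.44 N down at 1.61 m → arm 1.61 m, τ = 17.44 × 1.61 = 28.08 N·m clockwise.
Total clockwise load moment = 730.7 N·m.
The cable tension T acts at 3.2 m; only its component perpendicular to the beam, T sinθ, produces torque. sin 27.2° = 0.4571.
Balancing moments: T × 3.2 × 0.4571 = 730.7, giving T = 730.7 / 1.463 = 499 N.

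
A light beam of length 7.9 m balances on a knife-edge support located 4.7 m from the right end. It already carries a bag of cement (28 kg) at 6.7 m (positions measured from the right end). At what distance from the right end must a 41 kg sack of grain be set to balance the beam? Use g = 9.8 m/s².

Take moments about the knife-edge support (at 4.7 m from the right end).
Bag of cement: 28 × 9.8 = 274.4 N down at 6.7 m → arm 2 m, τ = 274.4 × 2 = 548.8 N·m counterclockwise.
Net moment of existing loads = 548.8 N·m counterclockwise.
The sack of grain weighs 41 × 9.8 = 401.8 N and must supply an equal clockwise moment, so its lever arm about the knife-edge support is 548.8 / 401.8 = 1.37 m.
That puts it at 4.7 − 1.37 = 3.33 m from the right end.

x ≈ 3.33 m from the right end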